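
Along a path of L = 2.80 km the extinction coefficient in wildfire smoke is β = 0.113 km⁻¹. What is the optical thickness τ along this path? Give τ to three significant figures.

0.316

τ = β·L = 0.113 × 2.80 = 0.3164.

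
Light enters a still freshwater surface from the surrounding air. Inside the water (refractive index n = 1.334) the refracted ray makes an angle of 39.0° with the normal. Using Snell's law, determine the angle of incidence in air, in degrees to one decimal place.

Snell: sin θ_i = n · sin θ_r = 1.334 × sin 39.0° = 1.334 × 0.6293 = 0.8395.
θ_i = arcsin(0.8395) = 57.09°.

57.1°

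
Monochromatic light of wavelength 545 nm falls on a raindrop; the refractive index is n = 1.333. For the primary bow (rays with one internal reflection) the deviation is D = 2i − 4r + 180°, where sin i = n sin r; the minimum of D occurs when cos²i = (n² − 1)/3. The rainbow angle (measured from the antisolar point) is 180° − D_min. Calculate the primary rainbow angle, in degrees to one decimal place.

cos²i = (1.77689 − 1)/3 = 0.25896; i = arccos(0.50888) = 59.410°.
sin r = sin 59.410°/1.333 = 0.64579; r = 40.225°.
D_min = 2·59.410° − 4·40.225° + 180° = 137.922°.
Rainbow angle = 180° − D_min = 42.078°.

42.1°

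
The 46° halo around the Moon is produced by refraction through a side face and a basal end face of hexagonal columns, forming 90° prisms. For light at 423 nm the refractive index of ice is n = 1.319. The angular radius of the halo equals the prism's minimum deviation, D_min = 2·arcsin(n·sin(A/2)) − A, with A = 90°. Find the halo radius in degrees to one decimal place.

n·sin(A/2) = 1.319 × sin 45° = 1.319 × 0.7071 = 0.9327.
D_min = 2·arcsin(0.9327) − 90° = 2 × 68.856° − 90° = 47.711°.

47.7°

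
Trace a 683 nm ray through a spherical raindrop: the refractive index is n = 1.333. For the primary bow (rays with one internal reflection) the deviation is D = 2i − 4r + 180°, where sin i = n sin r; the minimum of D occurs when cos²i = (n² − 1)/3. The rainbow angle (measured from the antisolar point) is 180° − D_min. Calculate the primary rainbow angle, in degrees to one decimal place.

42.1°

cos²i = (1.77689 − 1)/3 = 0.25896; i = arccos(0.50888) = 59.410°.
sin r = sin 59.410°/1.333 = 0.64579; r = 40.225°.
D_min = 2·59.410° − 4·40.225° + 180° = 137.922°.
Rainbow angle = 180° − D_min = 42.078°.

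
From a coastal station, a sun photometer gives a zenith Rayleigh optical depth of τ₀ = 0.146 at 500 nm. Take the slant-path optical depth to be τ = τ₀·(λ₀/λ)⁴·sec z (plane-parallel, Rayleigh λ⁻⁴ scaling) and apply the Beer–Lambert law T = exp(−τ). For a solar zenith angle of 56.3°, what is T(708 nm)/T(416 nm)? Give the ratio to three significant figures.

1.62

Airmass: sec 56.3° = 1.8023.
τ(708 nm) = 0.146 × (500/708)⁴ × 1.8023 = 0.146 × 0.2487 × 1.8023 = 0.0655.
τ(416 nm) = 0.146 × (500/416)⁴ × 1.8023 = 0.146 × 2.0869 × 1.8023 = 0.5491.
T(708)/T(416) = exp(τ_B − τ_A) = exp(0.4837) = 1.6221.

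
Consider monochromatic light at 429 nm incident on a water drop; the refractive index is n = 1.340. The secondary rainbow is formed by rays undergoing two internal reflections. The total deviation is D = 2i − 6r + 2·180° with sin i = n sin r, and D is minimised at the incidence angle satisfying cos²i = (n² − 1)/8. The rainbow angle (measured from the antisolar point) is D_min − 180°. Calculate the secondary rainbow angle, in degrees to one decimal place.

52.7°

cos²i = (1.79560 − 1)/8 = 0.09945; i = arccos(0.31536) = 71.618°.
sin r = sin 71.618°/1.340 = 0.70819; r = 45.088°.
D_min = 2·71.618° − 6·45.088° + 360° = 232.709°.
Rainbow angle = D_min − 180° = 52.709°.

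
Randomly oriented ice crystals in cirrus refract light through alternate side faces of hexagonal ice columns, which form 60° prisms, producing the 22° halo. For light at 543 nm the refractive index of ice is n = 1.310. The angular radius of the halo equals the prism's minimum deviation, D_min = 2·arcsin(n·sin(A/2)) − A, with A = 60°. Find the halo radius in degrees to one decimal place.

21.8°

n·sin(A/2) = 1.310 × sin 30° = 1.310 × 0.5000 = 0.6550.
D_min = 2·arcsin(0.6550) − 60° = 2 × 40.920° − 60° = 21.839°.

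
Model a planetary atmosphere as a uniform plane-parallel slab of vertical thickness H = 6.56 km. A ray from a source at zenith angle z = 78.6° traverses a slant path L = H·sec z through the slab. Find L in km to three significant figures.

33.2 km

sec z = 1/cos 78.6° = 5.0593.
L = 6.56 × 5.0593 = 33.189 km.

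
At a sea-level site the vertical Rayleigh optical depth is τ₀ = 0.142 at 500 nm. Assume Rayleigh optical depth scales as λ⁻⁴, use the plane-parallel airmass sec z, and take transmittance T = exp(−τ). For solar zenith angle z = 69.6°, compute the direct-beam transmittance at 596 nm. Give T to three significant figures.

sec 69.6° = 2.8688.
τ = 0.142 × (500/596)⁴ × 2.8688 = 0.142 × 0.4953 × 2.8688 = 0.2018.
T = exp(−0.2018) = 0.8173.

0.817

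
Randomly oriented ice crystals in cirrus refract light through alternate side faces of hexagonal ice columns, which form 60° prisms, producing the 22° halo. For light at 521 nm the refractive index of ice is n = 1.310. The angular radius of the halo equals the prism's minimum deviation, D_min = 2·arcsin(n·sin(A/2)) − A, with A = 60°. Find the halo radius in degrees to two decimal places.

21.84°

n·sin(A/2) = 1.310 × sin 30° = 1.310 × 0.5000 = 0.6550.
D_min = 2·arcsin(0.6550) − 60° = 2 × 40.920° − 60° = 21.839°.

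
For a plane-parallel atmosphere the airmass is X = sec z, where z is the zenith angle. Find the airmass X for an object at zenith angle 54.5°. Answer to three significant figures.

X = sec z = 1/cos 54.5° = 1/0.5807 = 1.7221.

1.72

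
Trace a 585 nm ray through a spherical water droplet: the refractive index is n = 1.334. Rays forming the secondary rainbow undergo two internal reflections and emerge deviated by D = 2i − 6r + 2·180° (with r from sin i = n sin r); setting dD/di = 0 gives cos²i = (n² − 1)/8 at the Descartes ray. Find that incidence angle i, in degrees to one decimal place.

cos²i = (1.334² − 1)/8 = (1.77956 − 1)/8 = 0.09744.
cos i = 0.31216, so i = 71.810°.

71.8°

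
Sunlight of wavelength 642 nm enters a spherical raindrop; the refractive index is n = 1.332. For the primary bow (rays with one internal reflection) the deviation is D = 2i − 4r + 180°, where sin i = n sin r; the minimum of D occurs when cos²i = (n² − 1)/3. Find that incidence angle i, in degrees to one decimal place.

59.5°

cos²i = (1.332² − 1)/3 = (1.77422 − 1)/3 = 0.25807.
cos i = 0.50801, so i = 59.469°.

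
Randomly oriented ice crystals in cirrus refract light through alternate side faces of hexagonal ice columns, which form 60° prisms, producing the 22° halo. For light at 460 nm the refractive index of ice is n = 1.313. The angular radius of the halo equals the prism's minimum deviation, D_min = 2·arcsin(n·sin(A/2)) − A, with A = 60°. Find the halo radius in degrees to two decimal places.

22.07°

n·sin(A/2) = 1.313 × sin 30° = 1.313 × 0.5000 = 0.6565.
D_min = 2·arcsin(0.6565) − 60° = 2 × 41.033° − 60° = 22.067°.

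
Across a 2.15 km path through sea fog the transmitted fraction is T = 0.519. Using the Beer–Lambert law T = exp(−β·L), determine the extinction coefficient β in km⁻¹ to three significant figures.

0.305 km⁻¹

Beer–Lambert: T = exp(−βL) ⇒ β = −ln(T)/L = −ln(0.519)/2.15 = 0.6559/2.15 = 0.305 km⁻¹.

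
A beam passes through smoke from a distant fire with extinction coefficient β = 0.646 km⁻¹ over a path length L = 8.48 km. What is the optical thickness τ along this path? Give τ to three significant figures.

τ = β·L = 0.646 × 8.48 = 5.4781.

5.48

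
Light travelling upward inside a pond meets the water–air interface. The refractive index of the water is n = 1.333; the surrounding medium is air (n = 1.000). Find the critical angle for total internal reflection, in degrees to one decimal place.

48.6°

sin θ_c = n_air / n = 1.000 / 1.333 = 0.7502.
θ_c = arcsin(0.7502) = 48.61°.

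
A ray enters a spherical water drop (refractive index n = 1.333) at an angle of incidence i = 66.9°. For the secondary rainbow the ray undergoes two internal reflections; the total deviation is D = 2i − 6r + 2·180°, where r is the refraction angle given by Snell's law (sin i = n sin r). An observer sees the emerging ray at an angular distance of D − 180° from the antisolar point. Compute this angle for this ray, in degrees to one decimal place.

52.0°

sin r = sin 66.9° / 1.333 = 0.9198/1.333 = 0.6900; r = 43.63°.
D = 2·66.9° − 6·43.63° + 2·180° = 133.80° − 261.80° + 360° = 232.00°.
Angle from antisolar point = D − 180° = 52.00°.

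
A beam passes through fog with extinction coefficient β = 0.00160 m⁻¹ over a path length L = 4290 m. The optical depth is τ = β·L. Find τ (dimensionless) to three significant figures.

τ = β·L = 0.00160 × 4290 = 6.8640.

6.86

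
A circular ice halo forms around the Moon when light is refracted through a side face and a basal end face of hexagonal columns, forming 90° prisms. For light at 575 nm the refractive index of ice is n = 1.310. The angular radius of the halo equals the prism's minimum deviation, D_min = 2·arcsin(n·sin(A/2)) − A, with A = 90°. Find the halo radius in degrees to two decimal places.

n·sin(A/2) = 1.310 × sin 45° = 1.310 × 0.7071 = 0.9263.
D_min = 2·arcsin(0.9263) − 90° = 2 × 67.867° − 90° = 45.733°.

45.73°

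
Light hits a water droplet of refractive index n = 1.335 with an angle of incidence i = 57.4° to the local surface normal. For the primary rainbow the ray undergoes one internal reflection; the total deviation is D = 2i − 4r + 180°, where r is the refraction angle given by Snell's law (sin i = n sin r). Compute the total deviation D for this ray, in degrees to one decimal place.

138.3°

sin r = sin 57.4° / 1.335 = 0.8425/1.335 = 0.6311; r = 39.13°.
D = 2·57.4° − 4·39.13° + 180° = 114.80° − 156.51° + 180° = 138.29°.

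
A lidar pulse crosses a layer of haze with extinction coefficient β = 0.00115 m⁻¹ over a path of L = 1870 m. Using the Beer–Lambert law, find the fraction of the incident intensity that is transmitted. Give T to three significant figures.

τ = β·L = 0.00115 × 1870 = 2.1505.
T = exp(−2.1505) = 0.1164.

0.116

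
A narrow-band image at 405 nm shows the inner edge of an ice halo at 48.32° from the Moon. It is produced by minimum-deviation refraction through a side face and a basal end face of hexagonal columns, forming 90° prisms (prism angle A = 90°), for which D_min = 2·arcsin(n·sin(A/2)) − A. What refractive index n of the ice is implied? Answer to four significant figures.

Rearranging: n = sin((D_min + A)/2) / sin(A/2).
(D_min + A)/2 = (48.32° + 90°)/2 = 69.160°.
n = sin 69.160° / sin 45° = 0.9346 / 0.7071 = 1.3217.

1.322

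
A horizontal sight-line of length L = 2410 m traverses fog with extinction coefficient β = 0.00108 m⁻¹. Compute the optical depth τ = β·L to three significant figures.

2.60

τ = β·L = 0.00108 × 2410 = 2.6028.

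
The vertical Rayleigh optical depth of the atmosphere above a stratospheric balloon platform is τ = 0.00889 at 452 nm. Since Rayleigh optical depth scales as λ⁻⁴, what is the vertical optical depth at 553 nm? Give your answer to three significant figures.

τ(553 nm) = τ(452 nm) × (452/553)⁴ = 0.00889 × (0.8174)⁴ = 0.00889 × 0.4463 = 0.0040.

0.00397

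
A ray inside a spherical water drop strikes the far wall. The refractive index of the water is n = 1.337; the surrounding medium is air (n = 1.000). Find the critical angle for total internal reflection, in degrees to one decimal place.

48.4°

sin θ_c = n_air / n = 1.000 / 1.337 = 0.7479.
θ_c = arcsin(0.7479) = 48.41°.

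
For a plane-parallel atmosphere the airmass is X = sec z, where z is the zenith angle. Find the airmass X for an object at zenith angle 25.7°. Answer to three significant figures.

X = sec z = 1/cos 25.7° = 1/0.9011 = 1.1098.

1.11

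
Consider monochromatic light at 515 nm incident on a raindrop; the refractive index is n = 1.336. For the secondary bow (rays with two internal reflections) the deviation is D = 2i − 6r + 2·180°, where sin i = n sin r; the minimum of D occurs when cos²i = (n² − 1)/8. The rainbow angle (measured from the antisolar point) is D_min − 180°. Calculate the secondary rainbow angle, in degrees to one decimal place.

51.7°

cos²i = (1.78490 − 1)/8 = 0.09811; i = arccos(0.31323) = 71.746°.
sin r = sin 71.746°/1.336 = 0.71084; r = 45.303°.
D_min = 2·71.746° − 6·45.303° + 360° = 231.674°.
Rainbow angle = D_min − 180° = 51.674°.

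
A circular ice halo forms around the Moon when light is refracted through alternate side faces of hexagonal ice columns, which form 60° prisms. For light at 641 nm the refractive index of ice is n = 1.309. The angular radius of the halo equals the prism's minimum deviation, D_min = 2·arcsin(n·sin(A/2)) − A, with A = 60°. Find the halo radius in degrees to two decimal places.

21.76°

n·sin(A/2) = 1.309 × sin 30° = 1.309 × 0.5000 = 0.6545.
D_min = 2·arcsin(0.6545) − 60° = 2 × 40.882° − 60° = 21.763°.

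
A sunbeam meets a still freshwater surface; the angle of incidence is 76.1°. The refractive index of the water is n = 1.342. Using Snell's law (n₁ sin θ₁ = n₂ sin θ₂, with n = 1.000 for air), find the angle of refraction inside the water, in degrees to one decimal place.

46.3°

Snell: sin θ_r = sin θ_i / n = sin 76.1° / 1.342 = 0.9707 / 1.342 = 0.7233.
θ_r = arcsin(0.7233) = 46.33°.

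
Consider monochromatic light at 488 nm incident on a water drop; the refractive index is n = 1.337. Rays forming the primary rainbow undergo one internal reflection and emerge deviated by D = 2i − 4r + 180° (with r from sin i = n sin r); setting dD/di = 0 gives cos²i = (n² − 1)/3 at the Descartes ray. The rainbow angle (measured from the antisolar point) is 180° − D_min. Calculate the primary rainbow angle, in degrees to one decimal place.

cos²i = (1.78757 − 1)/3 = 0.26252; i = arccos(0.51237) = 59.178°.
sin r = sin 59.178°/1.337 = 0.64231; r = 39.964°.
D_min = 2·59.178° − 4·39.964° + 180° = 138.500°.
Rainbow angle = 180° − D_min = 41.500°.

41.5°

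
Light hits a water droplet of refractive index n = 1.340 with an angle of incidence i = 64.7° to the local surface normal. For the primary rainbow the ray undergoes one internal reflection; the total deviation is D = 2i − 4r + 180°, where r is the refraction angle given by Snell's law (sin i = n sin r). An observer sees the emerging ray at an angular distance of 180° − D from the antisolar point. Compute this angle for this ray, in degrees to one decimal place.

40.3°

sin r = sin 64.7° / 1.340 = 0.9041/1.340 = 0.6747; r = 42.43°.
D = 2·64.7° − 4·42.43° + 180° = 129.40° − 169.72° + 180° = 139.68°.
Angle from antisolar point = 180° − D = 40.32°.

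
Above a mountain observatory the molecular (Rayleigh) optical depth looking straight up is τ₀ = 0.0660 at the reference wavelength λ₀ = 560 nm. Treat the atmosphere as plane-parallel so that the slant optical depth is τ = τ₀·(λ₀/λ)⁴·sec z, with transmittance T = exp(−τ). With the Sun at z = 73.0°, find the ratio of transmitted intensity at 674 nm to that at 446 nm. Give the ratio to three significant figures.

1.57

Airmass: sec 73.0° = 3.4203.
τ(674 nm) = 0.0660 × (560/674)⁴ × 3.4203 = 0.0660 × 0.4766 × 3.4203 = 0.1076.
τ(446 nm) = 0.0660 × (560/446)⁴ × 3.4203 = 0.0660 × 2.4855 × 3.4203 = 0.5611.
T(674)/T(446) = exp(τ_B − τ_A) = exp(0.4535) = 1.5738.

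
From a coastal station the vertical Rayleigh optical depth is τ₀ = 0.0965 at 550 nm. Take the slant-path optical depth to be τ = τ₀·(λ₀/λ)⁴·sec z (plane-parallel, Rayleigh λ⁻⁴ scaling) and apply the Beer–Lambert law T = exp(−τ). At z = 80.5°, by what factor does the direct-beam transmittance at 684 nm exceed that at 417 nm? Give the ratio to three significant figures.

4.60

Airmass: sec 80.5° = 6.0589.
τ(684 nm) = 0.0965 × (550/684)⁴ × 6.0589 = 0.0965 × 0.4180 × 6.0589 = 0.2444.
τ(417 nm) = 0.0965 × (550/417)⁴ × 6.0589 = 0.0965 × 3.0263 × 6.0589 = 1.7694.
T(684)/T(417) = exp(τ_B − τ_A) = exp(1.5250) = 4.5950.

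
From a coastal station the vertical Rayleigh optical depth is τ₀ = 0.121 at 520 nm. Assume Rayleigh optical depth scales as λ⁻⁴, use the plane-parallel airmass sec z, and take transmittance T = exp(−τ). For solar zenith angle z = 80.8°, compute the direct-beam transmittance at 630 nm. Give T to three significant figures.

0.704

sec 80.8° = 6.2546.
τ = 0.121 × (520/630)⁴ × 6.2546 = 0.121 × 0.4641 × 6.2546 = 0.3513.
T = exp(−0.3513) = 0.7038.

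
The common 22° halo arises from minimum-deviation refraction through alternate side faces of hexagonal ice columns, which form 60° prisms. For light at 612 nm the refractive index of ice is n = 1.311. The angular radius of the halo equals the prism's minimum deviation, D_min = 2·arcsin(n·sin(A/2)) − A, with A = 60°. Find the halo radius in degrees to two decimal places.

n·sin(A/2) = 1.311 × sin 30° = 1.311 × 0.5000 = 0.6555.
D_min = 2·arcsin(0.6555) − 60° = 2 × 40.958° − 60° = 21.915°.

21.92°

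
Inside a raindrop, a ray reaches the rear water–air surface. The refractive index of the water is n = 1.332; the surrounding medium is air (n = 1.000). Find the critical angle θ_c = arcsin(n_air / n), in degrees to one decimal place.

48.7°

sin θ_c = n_air / n = 1.000 / 1.332 = 0.7508.
θ_c = arcsin(0.7508) = 48.66°.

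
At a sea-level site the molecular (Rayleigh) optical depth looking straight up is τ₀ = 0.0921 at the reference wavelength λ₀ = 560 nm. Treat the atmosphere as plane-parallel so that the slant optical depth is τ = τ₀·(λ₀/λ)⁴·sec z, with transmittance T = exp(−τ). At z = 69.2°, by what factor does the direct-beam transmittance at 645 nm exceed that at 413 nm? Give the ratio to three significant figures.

2.07

Airmass: sec 69.2° = 2.8161.
τ(645 nm) = 0.0921 × (560/645)⁴ × 2.8161 = 0.0921 × 0.5682 × 2.8161 = 0.1474.
τ(413 nm) = 0.0921 × (560/413)⁴ × 2.8161 = 0.0921 × 3.3803 × 2.8161 = 0.8767.
T(645)/T(413) = exp(τ_B − τ_A) = exp(0.7293) = 2.0737.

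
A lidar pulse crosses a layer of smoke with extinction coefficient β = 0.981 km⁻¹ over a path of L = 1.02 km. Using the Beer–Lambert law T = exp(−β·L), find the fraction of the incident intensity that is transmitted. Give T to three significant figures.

0.368

τ = β·L = 0.981 × 1.02 = 1.0006.
T = exp(−1.0006) = 0.3677.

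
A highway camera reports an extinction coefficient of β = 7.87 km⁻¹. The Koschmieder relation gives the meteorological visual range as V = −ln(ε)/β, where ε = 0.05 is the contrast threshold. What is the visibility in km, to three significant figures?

0.381 km

V = −ln(0.05) / 7.87 = 2.996 / 7.87 = 0.3807 km.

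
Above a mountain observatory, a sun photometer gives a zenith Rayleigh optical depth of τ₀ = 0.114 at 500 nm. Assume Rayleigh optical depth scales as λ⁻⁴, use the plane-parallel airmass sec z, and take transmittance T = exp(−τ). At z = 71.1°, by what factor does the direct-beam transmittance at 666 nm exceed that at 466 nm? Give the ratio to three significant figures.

1.43

Airmass: sec 71.1° = 3.0872.
τ(666 nm) = 0.114 × (500/666)⁴ × 3.0872 = 0.114 × 0.3177 × 3.0872 = 0.1118.
τ(466 nm) = 0.114 × (500/466)⁴ × 3.0872 = 0.114 × 1.3254 × 3.0872 = 0.4665.
T(666)/T(466) = exp(τ_B − τ_A) = exp(0.3546) = 1.4257.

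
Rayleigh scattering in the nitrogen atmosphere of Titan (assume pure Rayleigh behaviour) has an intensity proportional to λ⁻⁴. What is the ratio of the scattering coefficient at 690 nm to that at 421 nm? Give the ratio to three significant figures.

Rayleigh scattering ∝ λ⁻⁴, so the ratio of coefficients is the inverse fourth power of the wavelength ratio.
σ(690)/σ(421) = (421/690)⁴ = (0.6101)⁴ = 0.1386.

0.139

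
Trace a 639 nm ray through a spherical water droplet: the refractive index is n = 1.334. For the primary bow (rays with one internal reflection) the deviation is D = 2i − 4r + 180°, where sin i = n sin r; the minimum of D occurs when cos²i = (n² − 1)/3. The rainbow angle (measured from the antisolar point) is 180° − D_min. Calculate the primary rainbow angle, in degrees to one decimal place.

41.9°

cos²i = (1.77956 − 1)/3 = 0.25985; i = arccos(0.50976) = 59.352°.
sin r = sin 59.352°/1.334 = 0.64492; r = 40.159°.
D_min = 2·59.352° − 4·40.159° + 180° = 138.067°.
Rainbow angle = 180° − D_min = 41.933°.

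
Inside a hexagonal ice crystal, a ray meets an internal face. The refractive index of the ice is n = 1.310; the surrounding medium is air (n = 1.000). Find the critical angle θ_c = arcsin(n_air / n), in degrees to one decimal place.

sin θ_c = n_air / n = 1.000 / 1.310 = 0.7634.
θ_c = arcsin(0.7634) = 49.76°.

49.8°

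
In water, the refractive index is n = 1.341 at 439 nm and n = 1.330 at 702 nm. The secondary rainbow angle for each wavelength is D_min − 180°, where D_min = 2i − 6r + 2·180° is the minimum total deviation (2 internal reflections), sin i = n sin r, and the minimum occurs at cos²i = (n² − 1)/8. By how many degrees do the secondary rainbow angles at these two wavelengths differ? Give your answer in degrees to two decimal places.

2.86°

At 439 nm (n = 1.341): cos²i = 0.09979 → i = 71.586°, r = 45.034°, D_min = 232.966°, rainbow angle = 52.966°.
At 702 nm (n = 1.330): cos²i = 0.09611 → i = 71.940°, r = 45.630°, D_min = 230.101°, rainbow angle = 50.101°.
Angular width = |52.966° − 50.101°| = 2.865°.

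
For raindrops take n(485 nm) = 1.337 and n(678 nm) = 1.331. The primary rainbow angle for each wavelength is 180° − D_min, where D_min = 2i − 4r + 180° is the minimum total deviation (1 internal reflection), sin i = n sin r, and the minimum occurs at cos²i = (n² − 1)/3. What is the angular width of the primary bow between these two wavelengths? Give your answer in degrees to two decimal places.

0.87°

At 485 nm (n = 1.337): cos²i = 0.26252 → i = 59.178°, r = 39.964°, D_min = 138.500°, rainbow angle = 41.500°.
At 678 nm (n = 1.331): cos²i = 0.25719 → i = 59.527°, r = 40.356°, D_min = 137.630°, rainbow angle = 42.370°.
Angular width = |41.500° − 42.370°| = 0.870°.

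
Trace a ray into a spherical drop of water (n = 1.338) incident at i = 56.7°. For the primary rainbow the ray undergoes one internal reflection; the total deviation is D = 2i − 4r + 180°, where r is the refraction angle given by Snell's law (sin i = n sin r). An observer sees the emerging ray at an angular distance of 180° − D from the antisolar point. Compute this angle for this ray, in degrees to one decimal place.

sin r = sin 56.7° / 1.338 = 0.8358/1.338 = 0.6247; r = 38.66°.
D = 2·56.7° − 4·38.66° + 180° = 113.40° − 154.63° + 180° = 138.77°.
Angle from antisolar point = 180° − D = 41.23°.

41.2°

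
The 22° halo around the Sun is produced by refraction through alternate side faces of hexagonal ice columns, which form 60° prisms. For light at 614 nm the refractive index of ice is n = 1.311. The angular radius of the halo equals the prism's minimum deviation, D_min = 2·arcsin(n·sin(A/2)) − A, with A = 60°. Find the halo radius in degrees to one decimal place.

21.9°

n·sin(A/2) = 1.311 × sin 30° = 1.311 × 0.5000 = 0.6555.
D_min = 2·arcsin(0.6555) − 60° = 2 × 40.958° − 60° = 21.915°.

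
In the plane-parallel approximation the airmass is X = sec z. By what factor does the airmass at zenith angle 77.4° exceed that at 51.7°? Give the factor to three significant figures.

2.84

X(77.4°)/X(51.7°) = sec 77.4° / sec 51.7° = cos 51.7° / cos 77.4° = 0.6198/0.2181 = 2.8412.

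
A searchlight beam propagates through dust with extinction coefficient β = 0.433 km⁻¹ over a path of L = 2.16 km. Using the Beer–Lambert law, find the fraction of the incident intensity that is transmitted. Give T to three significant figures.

0.392

τ = β·L = 0.433 × 2.16 = 0.9353.
T = exp(−0.9353) = 0.3925.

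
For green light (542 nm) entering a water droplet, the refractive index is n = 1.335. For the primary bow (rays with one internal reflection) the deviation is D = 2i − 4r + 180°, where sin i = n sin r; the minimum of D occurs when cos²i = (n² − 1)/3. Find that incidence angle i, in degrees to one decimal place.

59.3°

cos²i = (1.335² − 1)/3 = (1.78222 − 1)/3 = 0.26074.
cos i = 0.51063, so i = 59.294°.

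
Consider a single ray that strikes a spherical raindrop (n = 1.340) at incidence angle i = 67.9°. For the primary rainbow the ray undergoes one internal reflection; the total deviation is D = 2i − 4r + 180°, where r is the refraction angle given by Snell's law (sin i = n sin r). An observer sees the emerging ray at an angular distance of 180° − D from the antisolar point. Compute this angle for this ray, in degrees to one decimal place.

39.2°

sin r = sin 67.9° / 1.340 = 0.9265/1.340 = 0.6914; r = 43.74°.
D = 2·67.9° − 4·43.74° + 180° = 135.80° − 174.98° + 180° = 140.82°.
Angle from antisolar point = 180° − D = 39.18°.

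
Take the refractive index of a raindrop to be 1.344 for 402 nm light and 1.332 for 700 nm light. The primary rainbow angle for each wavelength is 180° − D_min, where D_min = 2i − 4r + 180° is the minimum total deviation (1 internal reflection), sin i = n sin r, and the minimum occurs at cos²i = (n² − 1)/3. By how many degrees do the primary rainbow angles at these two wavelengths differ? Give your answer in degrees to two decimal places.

At 402 nm (n = 1.344): cos²i = 0.26878 → i = 58.772°, r = 39.512°, D_min = 139.495°, rainbow angle = 40.505°.
At 700 nm (n = 1.332): cos²i = 0.25807 → i = 59.469°, r = 40.290°, D_min = 137.776°, rainbow angle = 42.224°.
Angular width = |40.505° − 42.224°| = 1.719°.

1.72°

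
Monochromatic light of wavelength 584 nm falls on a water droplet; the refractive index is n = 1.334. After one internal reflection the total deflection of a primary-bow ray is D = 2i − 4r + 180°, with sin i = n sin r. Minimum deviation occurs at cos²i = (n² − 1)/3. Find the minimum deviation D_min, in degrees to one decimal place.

cos²i = (1.77956 − 1)/3 = 0.25985; i = arccos(0.50976) = 59.352°.
sin r = sin 59.352°/1.334 = 0.64492; r = 40.159°.
D_min = 2·59.352° − 4·40.159° + 180° = 138.067°.

138.1°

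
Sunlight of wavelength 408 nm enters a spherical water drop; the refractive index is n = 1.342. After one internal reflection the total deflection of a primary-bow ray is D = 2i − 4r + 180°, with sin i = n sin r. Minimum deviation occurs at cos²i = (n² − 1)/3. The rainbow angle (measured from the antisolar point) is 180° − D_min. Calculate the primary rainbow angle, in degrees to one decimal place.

cos²i = (1.80096 − 1)/3 = 0.26699; i = arccos(0.51671) = 58.888°.
sin r = sin 58.888°/1.342 = 0.63797; r = 39.641°.
D_min = 2·58.888° − 4·39.641° + 180° = 139.213°.
Rainbow angle = 180° − D_min = 40.787°.

40.8°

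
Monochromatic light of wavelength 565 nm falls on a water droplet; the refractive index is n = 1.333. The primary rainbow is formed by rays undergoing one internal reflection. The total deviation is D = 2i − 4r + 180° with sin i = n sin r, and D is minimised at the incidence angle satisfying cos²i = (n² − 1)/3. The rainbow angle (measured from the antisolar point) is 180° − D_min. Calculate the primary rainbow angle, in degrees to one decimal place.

42.1°

cos²i = (1.77689 − 1)/3 = 0.25896; i = arccos(0.50888) = 59.410°.
sin r = sin 59.410°/1.333 = 0.64579; r = 40.225°.
D_min = 2·59.410° − 4·40.225° + 180° = 137.922°.
Rainbow angle = 180° − D_min = 42.078°.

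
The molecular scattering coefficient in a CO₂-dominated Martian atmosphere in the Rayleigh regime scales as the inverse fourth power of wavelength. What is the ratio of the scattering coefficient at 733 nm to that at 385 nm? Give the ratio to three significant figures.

0.0761

Rayleigh scattering ∝ λ⁻⁴, so the ratio of coefficients is the inverse fourth power of the wavelength ratio.
σ(733)/σ(385) = (385/733)⁴ = (0.5252)⁴ = 0.07611.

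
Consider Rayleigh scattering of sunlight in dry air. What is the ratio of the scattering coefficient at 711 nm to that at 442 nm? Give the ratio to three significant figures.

Rayleigh scattering ∝ λ⁻⁴, so the ratio of coefficients is the inverse fourth power of the wavelength ratio.
σ(711)/σ(442) = (442/711)⁴ = (0.6217)⁴ = 0.1494.

0.149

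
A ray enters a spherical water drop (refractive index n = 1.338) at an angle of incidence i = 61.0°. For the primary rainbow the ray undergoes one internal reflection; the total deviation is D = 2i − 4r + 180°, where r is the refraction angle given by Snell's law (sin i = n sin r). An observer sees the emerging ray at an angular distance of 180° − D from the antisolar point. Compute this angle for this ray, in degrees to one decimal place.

sin r = sin 61.0° / 1.338 = 0.8746/1.338 = 0.6537; r = 40.82°.
D = 2·61.0° − 4·40.82° + 180° = 122.00° − 163.28° + 180° = 138.72°.
Angle from antisolar point = 180° − D = 41.28°.

41.3°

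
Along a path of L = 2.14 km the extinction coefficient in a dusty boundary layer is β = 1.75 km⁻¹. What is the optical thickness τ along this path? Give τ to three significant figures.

3.75

τ = β·L = 1.75 × 2.14 = 3.7450.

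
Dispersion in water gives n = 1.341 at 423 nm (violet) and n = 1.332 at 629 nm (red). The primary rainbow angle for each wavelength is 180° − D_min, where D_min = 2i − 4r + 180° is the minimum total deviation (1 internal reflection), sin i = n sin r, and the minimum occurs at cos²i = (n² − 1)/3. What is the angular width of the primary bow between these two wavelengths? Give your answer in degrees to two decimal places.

At 423 nm (n = 1.341): cos²i = 0.26609 → i = 58.946°, r = 39.705°, D_min = 139.071°, rainbow angle = 40.929°.
At 629 nm (n = 1.332): cos²i = 0.25807 → i = 59.469°, r = 40.290°, D_min = 137.776°, rainbow angle = 42.224°.
Angular width = |40.929° − 42.224°| = 1.295°.

1.29°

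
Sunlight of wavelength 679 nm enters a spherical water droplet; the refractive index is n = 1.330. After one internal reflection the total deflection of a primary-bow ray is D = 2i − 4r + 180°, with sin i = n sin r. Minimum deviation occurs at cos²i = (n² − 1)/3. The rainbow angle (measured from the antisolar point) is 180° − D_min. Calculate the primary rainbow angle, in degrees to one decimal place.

cos²i = (1.76890 − 1)/3 = 0.25630; i = arccos(0.50626) = 59.585°.
sin r = sin 59.585°/1.330 = 0.64841; r = 40.422°.
D_min = 2·59.585° − 4·40.422° + 180° = 137.484°.
Rainbow angle = 180° − D_min = 42.516°.

42.5°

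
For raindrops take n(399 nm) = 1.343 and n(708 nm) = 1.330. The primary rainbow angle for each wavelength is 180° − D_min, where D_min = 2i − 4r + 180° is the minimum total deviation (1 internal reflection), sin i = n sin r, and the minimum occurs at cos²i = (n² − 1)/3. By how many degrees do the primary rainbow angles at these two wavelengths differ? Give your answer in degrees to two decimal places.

At 399 nm (n = 1.343): cos²i = 0.26788 → i = 58.830°, r = 39.577°, D_min = 139.354°, rainbow angle = 40.646°.
At 708 nm (n = 1.330): cos²i = 0.25630 → i = 59.585°, r = 40.422°, D_min = 137.484°, rainbow angle = 42.516°.
Angular width = |40.646° − 42.516°| = 1.871°.

1.87°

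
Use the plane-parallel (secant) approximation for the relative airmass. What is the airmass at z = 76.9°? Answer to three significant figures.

X = sec z = 1/cos 76.9° = 1/0.2267 = 4.4121.

4.41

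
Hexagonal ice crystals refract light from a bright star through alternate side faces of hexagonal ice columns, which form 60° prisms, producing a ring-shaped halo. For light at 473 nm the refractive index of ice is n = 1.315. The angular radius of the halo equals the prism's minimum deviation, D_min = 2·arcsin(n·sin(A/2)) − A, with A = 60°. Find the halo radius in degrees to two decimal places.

n·sin(A/2) = 1.315 × sin 30° = 1.315 × 0.5000 = 0.6575.
D_min = 2·arcsin(0.6575) − 60° = 2 × 41.109° − 60° = 22.219°.

22.22°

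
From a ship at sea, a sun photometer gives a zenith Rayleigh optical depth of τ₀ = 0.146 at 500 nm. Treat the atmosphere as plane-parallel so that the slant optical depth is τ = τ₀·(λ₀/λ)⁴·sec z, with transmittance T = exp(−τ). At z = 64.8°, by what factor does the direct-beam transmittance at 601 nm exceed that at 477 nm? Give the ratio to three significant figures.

Airmass: sec 64.8° = 2.3486.
τ(601 nm) = 0.146 × (500/601)⁴ × 2.3486 = 0.146 × 0.4791 × 2.3486 = 0.1643.
τ(477 nm) = 0.146 × (500/477)⁴ × 2.3486 = 0.146 × 1.2073 × 2.3486 = 0.4140.
T(601)/T(477) = exp(τ_B − τ_A) = exp(0.2497) = 1.2837.

1.28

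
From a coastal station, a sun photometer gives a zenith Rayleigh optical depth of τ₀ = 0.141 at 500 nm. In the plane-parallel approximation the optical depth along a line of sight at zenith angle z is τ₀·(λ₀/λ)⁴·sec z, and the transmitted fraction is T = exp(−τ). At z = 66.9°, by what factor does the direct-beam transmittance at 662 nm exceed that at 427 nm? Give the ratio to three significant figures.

Airmass: sec 66.9° = 2.5488.
τ(662 nm) = 0.141 × (500/662)⁴ × 2.5488 = 0.141 × 0.3254 × 2.5488 = 0.1170.
τ(427 nm) = 0.141 × (500/427)⁴ × 2.5488 = 0.141 × 1.8800 × 2.5488 = 0.6757.
T(662)/T(427) = exp(τ_B − τ_A) = exp(0.5587) = 1.7484.

1.75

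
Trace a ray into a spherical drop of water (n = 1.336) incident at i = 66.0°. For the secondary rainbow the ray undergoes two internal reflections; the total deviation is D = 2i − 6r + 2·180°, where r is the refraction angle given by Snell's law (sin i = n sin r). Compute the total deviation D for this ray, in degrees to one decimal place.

233.2°

sin r = sin 66.0° / 1.336 = 0.9135/1.336 = 0.6838; r = 43.14°.
D = 2·66.0° − 6·43.14° + 2·180° = 132.00° − 258.84° + 360° = 233.16°.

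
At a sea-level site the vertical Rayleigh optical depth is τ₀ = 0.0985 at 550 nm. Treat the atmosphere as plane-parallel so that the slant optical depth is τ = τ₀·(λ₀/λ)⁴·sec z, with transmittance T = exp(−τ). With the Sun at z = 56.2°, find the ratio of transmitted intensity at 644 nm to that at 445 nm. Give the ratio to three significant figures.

Airmass: sec 56.2° = 1.7976.
τ(644 nm) = 0.0985 × (550/644)⁴ × 1.7976 = 0.0985 × 0.5320 × 1.7976 = 0.0942.
τ(445 nm) = 0.0985 × (550/445)⁴ × 1.7976 = 0.0985 × 2.3335 × 1.7976 = 0.4132.
T(644)/T(445) = exp(τ_B − τ_A) = exp(0.3190) = 1.3757.

1.38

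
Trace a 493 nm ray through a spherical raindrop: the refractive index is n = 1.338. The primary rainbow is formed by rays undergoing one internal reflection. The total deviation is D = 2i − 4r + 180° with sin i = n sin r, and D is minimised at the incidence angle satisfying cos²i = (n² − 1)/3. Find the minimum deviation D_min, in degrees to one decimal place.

cos²i = (1.79024 − 1)/3 = 0.26341; i = arccos(0.51324) = 59.120°.
sin r = sin 59.120°/1.338 = 0.64144; r = 39.899°.
D_min = 2·59.120° − 4·39.899° + 180° = 138.643°.

138.6°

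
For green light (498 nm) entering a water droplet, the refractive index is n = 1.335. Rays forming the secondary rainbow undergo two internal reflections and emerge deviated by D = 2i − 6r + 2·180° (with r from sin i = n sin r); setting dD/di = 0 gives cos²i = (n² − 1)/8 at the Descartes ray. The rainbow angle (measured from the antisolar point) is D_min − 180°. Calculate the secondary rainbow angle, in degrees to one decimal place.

cos²i = (1.78222 − 1)/8 = 0.09778; i = arccos(0.31269) = 71.778°.
sin r = sin 71.778°/1.335 = 0.71150; r = 45.357°.
D_min = 2·71.778° − 6·45.357° + 360° = 231.414°.
Rainbow angle = D_min − 180° = 51.414°.

51.4°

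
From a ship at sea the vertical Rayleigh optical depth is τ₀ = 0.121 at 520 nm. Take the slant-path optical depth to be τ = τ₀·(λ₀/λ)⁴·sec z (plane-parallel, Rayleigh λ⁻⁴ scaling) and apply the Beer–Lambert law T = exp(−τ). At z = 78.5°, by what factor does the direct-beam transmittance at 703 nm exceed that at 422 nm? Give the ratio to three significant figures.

Airmass: sec 78.5° = 5.0159.
τ(703 nm) = 0.121 × (520/703)⁴ × 5.0159 = 0.121 × 0.2994 × 5.0159 = 0.1817.
τ(422 nm) = 0.121 × (520/422)⁴ × 5.0159 = 0.121 × 2.3055 × 5.0159 = 1.3992.
T(703)/T(422) = exp(τ_B − τ_A) = exp(1.2176) = 3.3789.

3.38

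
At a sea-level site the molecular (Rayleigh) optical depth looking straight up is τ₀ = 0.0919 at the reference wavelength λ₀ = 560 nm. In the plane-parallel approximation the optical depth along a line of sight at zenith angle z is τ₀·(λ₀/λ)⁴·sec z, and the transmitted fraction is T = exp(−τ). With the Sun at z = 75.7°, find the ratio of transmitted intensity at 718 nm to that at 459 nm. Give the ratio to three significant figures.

1.99

Airmass: sec 75.7° = 4.0486.
τ(718 nm) = 0.0919 × (560/718)⁴ × 4.0486 = 0.0919 × 0.3700 × 4.0486 = 0.1377.
τ(459 nm) = 0.0919 × (560/459)⁴ × 4.0486 = 0.0919 × 2.2157 × 4.0486 = 0.8244.
T(718)/T(459) = exp(τ_B − τ_A) = exp(0.6867) = 1.9871.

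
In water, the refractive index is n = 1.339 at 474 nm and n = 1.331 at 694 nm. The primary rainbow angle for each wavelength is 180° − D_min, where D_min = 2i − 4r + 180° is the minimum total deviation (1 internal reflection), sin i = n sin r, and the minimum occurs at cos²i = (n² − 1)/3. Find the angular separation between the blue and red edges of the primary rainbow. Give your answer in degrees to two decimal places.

1.16°

At 474 nm (n = 1.339): cos²i = 0.26431 → i = 59.062°, r = 39.834°, D_min = 138.786°, rainbow angle = 41.214°.
At 694 nm (n = 1.331): cos²i = 0.25719 → i = 59.527°, r = 40.356°, D_min = 137.630°, rainbow angle = 42.370°.
Angular width = |41.214° − 42.370°| = 1.156°.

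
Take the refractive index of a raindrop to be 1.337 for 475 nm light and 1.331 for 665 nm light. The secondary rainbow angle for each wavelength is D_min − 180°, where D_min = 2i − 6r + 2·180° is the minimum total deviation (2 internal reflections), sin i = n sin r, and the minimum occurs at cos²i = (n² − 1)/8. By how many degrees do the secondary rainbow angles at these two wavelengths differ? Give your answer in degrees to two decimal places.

At 475 nm (n = 1.337): cos²i = 0.09845 → i = 71.714°, r = 45.249°, D_min = 231.934°, rainbow angle = 51.934°.
At 665 nm (n = 1.331): cos²i = 0.09645 → i = 71.907°, r = 45.575°, D_min = 230.365°, rainbow angle = 50.365°.
Angular width = |51.934° − 50.365°| = 1.569°.

1.57°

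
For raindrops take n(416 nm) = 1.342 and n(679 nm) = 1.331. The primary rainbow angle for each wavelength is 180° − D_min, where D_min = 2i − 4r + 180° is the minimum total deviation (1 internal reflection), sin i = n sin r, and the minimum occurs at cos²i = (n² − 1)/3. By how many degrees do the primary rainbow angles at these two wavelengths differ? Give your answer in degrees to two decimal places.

1.58°

At 416 nm (n = 1.342): cos²i = 0.26699 → i = 58.888°, r = 39.641°, D_min = 139.213°, rainbow angle = 40.787°.
At 679 nm (n = 1.331): cos²i = 0.25719 → i = 59.527°, r = 40.356°, D_min = 137.630°, rainbow angle = 42.370°.
Angular width = |40.787° − 42.370°| = 1.583°.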